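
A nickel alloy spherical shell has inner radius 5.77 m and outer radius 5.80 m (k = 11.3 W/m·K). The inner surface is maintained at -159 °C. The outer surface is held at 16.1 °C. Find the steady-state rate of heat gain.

Q = 4πk·ΔT/(1/r₁ − 1/r₂) = 4π × 11.3 × 175.1 / (1/5.77 − 1/5.80) = 2.77×10^7 W

Q = 27700 kW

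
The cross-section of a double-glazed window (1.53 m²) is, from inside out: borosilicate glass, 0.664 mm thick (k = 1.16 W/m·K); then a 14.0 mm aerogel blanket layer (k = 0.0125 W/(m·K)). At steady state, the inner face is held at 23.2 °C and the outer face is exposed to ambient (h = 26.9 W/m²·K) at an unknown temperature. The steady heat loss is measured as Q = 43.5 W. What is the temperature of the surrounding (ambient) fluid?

T_out = -9.72 °C

Series resistances:
  R_borosilicate glass = L/(kA) = 6.64×10^-4/(1.16·1.53) = 3.741×10^-4 K/W
  R_aerogel blanket = L/(kA) = 0.0140/(0.0125·1.53) = 0.7320 K/W
  R_conv,out = 1/(hA) = 1/(26.9·1.53) = 0.02430 K/W
ΣR = 0.7567 K/W
ΔT = Q·ΣR = 43.5 × 0.7567 = 32.92 K
Heat flows outward, so T_out = T_in − ΔT = 23.2 − 32.92 = -9.72 °C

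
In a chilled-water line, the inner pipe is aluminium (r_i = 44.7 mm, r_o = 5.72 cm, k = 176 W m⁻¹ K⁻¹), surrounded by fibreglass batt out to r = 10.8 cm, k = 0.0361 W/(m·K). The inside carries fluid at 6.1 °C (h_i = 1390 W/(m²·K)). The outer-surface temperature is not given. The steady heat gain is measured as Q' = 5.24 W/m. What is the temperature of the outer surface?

T_out = 20.8 °C

Sum the resistances:
  R'_conv,in = 1/(2πr h) = 1/(2π·0.0447·1390) = 0.002562 m·K/W
  R'_aluminium = ln(0.0572/0.0447)/(2πk) = 0.2466/(2π·176) = 2.230×10^-4 m·K/W
  R'_fibreglass batt = ln(0.108/0.0572)/(2πk) = 0.6356/(2π·0.0361) = 2.802 m·K/W
ΣR = 2.805 m·K/W
ΔT = Q'·ΣR = 5.24 × 2.805 = 14.70 K
Heat flows inward, so T_out = T_in + ΔT = 6.1 + 14.70 = 20.8 °C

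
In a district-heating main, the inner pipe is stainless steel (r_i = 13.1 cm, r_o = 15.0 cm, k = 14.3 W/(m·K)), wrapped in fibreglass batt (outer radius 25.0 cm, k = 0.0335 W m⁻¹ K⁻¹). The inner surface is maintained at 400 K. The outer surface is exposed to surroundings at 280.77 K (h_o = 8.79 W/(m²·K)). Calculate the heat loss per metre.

Resistance network (inner→outer):
  R'_stainless steel = ln(0.150/0.131)/(2πk) = 0.1354/(2π·14.3) = 0.001507 m·K/W
  R'_fibreglass batt = ln(0.250/0.150)/(2πk) = 0.5108/(2π·0.0335) = 2.427 m·K/W
  R'_conv,out = 1/(2πr h) = 1/(2π·0.250·8.79) = 0.07243 m·K/W
ΣR = 0.001507 + 2.427 + 0.07243 = 2.501 m·K/W
Q' = ΔT/ΣR = (400 K − 280.77 K)/2.501 = 47.7 W/m

Q' = 47.7 W/m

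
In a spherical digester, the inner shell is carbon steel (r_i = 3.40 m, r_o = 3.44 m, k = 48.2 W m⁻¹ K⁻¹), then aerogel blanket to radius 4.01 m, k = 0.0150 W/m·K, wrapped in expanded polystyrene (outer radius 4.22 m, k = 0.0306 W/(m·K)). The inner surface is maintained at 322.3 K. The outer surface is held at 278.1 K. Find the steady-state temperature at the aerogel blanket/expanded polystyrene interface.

T = 283.8 K

Treat each layer as a resistance in series:
  R_carbon steel = (1/3.40 − 1/3.44)/(4πk) = 0.003420/(4π·48.2) = 5.646×10^-6 K/W
  R_aerogel blanket = (1/3.44 − 1/4.01)/(4πk) = 0.04132/(4π·0.0150) = 0.2192 K/W
  R_expanded polystyrene = (1/4.01 − 1/4.22)/(4πk) = 0.01241/(4π·0.0306) = 0.03227 K/W
ΣR = 5.646×10^-6 + 0.2192 + 0.03227 = 0.2515 K/W
Q = ΔT/ΣR = (322.3 K − 278.1 K)/0.2515 = 175.7 W
From the inner boundary to the aerogel blanket/expanded polystyrene interface, ΣR_partial = 0.2192 K/W.
T_interface = T_in − Q·ΣR_partial = 322.3 K − (175.7)(0.2192) = 283.8 K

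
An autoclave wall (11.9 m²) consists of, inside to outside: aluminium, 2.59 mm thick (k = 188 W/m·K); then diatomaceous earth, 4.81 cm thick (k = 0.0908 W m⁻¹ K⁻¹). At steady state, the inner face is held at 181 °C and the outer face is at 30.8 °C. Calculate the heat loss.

Resistance network (inner→outer):
  R_aluminium = L/(kA) = 0.00259/(188·11.9) = 1.158×10^-6 K/W
  R_diatomaceous earth = L/(kA) = 0.0481/(0.0908·11.9) = 0.04452 K/W
ΣR = 1.158×10^-6 + 0.04452 = 0.04452 K/W
Q = ΔT/ΣR = (181 °C − 30.8 °C)/0.04452 = 3370 W

Q = 3.37 kW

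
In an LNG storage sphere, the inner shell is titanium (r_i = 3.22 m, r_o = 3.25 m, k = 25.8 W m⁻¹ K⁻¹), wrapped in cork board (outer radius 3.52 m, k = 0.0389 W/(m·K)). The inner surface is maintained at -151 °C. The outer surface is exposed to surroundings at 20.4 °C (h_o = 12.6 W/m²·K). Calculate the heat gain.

Q = 3.51 kW

Resistance network (inner→outer):
  R_titanium = (1/3.22 − 1/3.25)/(4πk) = 0.002867/(4π·25.8) = 8.842×10^-6 K/W
  R_cork board = (1/3.25 − 1/3.52)/(4πk) = 0.02360/(4π·0.0389) = 0.04828 K/W
  R_conv,out = 1/(4πr²h) = 1/(4π·3.52²·12.6) = 5.097×10^-4 K/W
ΣR = 8.842×10^-6 + 0.04828 + 5.097×10^-4 = 0.04880 K/W
Q = ΔT/ΣR = (-151 °C − 20.4 °C)/0.04880 = -3510 W
(Negative Q ⇒ heat flows inward; heat gain = 3510 W.)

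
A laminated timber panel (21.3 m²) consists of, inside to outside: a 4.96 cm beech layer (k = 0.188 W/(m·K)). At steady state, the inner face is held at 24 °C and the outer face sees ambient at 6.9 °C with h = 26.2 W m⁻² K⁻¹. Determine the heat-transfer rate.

Series thermal resistances, inner to outer:
  R_beech = L/(kA) = 0.0496/(0.188·21.3) = 0.01239 K/W
  R_conv,out = 1/(hA) = 1/(26.2·21.3) = 0.001792 K/W
ΣR = 0.01239 + 0.001792 = 0.01418 K/W
Q = ΔT/ΣR = (24 °C − 6.9 °C)/0.01418 = 1210 W

Q = 1210 W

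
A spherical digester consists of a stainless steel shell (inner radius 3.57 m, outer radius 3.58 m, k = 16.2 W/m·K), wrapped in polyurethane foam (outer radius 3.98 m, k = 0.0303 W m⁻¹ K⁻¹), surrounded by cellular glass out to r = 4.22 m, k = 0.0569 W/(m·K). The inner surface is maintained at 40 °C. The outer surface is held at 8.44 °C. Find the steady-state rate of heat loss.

Resistance network (inner→outer):
  R_stainless steel = (1/3.57 − 1/3.58)/(4πk) = 7.824×10^-4/(4π·16.2) = 3.843×10^-6 K/W
  R_polyurethane foam = (1/3.58 − 1/3.98)/(4πk) = 0.02807/(4π·0.0303) = 0.07373 K/W
  R_cellular glass = (1/3.98 − 1/4.22)/(4πk) = 0.01429/(4π·0.0569) = 0.01998 K/W
ΣR = 3.843×10^-6 + 0.07373 + 0.01998 = 0.09371 K/W
Q = ΔT/ΣR = (40 °C − 8.44 °C)/0.09371 = 337 W

Q = 337 W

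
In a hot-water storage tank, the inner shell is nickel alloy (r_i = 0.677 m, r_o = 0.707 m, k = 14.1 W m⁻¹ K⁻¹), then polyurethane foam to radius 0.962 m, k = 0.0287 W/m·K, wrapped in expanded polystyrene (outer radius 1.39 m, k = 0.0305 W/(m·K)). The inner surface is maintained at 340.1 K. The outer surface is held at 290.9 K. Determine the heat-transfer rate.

Q = 26.2 W

Series thermal resistances, inner to outer:
  R_nickel alloy = (1/0.677 − 1/0.707)/(4πk) = 0.06268/(4π·14.1) = 3.537×10^-4 K/W
  R_polyurethane foam = (1/0.707 − 1/0.962)/(4πk) = 0.3749/(4π·0.0287) = 1.040 K/W
  R_expanded polystyrene = (1/0.962 − 1/1.39)/(4πk) = 0.3201/(4π·0.0305) = 0.8351 K/W
ΣR = 3.537×10^-4 + 1.040 + 0.8351 = 1.875 K/W
Q = ΔT/ΣR = (340.1 K − 290.9 K)/1.875 = 26.2 W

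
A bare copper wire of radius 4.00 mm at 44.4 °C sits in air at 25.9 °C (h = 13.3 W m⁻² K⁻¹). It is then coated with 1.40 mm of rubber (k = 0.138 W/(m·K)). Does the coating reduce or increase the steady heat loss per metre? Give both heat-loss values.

Critical radius for a cylinder: r_cr = k/h = 0.0104 m = 1.04 cm.
Outer radius after coating: r₂ = 0.00400 + 0.00140 = 0.00540 m.
Since r₁ < r_cr and r₂ ≤ r_cr, the coating moves toward the maximum at r_cr — heat loss rises.
Bare: R = 1/(2πr₁h) = 2.992 m·K/W; Q = 18.5/2.992 = 6.18 W/m.
Coated: R = R_cond + R_conv = 2.562 m·K/W; Q = 18.5/2.562 = 7.22 W/m.

increases: 6.18 → 7.22 W/m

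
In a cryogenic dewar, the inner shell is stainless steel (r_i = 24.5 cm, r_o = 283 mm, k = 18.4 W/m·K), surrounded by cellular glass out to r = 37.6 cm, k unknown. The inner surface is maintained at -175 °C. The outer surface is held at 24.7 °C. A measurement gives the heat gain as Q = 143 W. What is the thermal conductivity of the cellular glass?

k = 0.0499 W/m·K

ΣR = ΔT/Q = |-175 − 24.7|/143 = 1.397 K/W
Known resistances:
  R_stainless steel = (1/0.245 − 1/0.283)/(4πk) = 0.5481/(4π·18.4) = 0.002370 K/W
R_cellular glass = ΣR − ΣR_known = 1.397 − 0.002370 = 1.395 K/W
(1/r₁−1/r₂)/(4πk) = 1.395 ⇒ k = 0.8740/(4π·1.395) = 0.0499 W/m·K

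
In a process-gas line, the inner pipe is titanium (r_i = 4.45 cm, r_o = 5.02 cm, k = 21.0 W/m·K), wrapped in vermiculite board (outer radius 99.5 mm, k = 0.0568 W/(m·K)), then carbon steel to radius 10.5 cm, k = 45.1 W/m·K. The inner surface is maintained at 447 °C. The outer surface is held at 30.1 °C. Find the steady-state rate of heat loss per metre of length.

Resistance network (inner→outer):
  R'_titanium = ln(0.0502/0.0445)/(2πk) = 0.1205/(2π·21.0) = 9.134×10^-4 m·K/W
  R'_vermiculite board = ln(0.0995/0.0502)/(2πk) = 0.6841/(2π·0.0568) = 1.917 m·K/W
  R'_carbon steel = ln(0.105/0.0995)/(2πk) = 0.05380/(2π·45.1) = 1.899×10^-4 m·K/W
ΣR = 9.134×10^-4 + 1.917 + 1.899×10^-4 = 1.918 m·K/W
Q' = ΔT/ΣR = (447 °C − 30.1 °C)/1.918 = 217 W/m

Q' = 217 W/m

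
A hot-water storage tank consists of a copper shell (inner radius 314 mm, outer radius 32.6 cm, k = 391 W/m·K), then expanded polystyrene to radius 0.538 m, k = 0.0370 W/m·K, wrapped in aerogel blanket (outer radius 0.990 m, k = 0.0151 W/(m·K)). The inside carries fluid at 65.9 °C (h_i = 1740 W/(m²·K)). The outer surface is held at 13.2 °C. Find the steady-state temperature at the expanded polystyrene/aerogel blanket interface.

Treat each layer as a resistance in series:
  R_conv,in = 1/(4πr²h) = 1/(4π·0.314²·1740) = 4.639×10^-4 K/W
  R_copper = (1/0.314 − 1/0.326)/(4πk) = 0.1172/(4π·391) = 2.386×10^-5 K/W
  R_expanded polystyrene = (1/0.326 − 1/0.538)/(4πk) = 1.209/(4π·0.0370) = 2.600 K/W
  R_aerogel blanket = (1/0.538 − 1/0.990)/(4πk) = 0.8486/(4π·0.0151) = 4.472 K/W
ΣR = 4.639×10^-4 + 2.386×10^-5 + 2.600 + 4.472 = 7.072 K/W
Q = ΔT/ΣR = (65.9 °C − 13.2 °C)/7.072 = 7.452 W
From the inner boundary to the expanded polystyrene/aerogel blanket interface, ΣR_partial = 2.600 K/W.
T_interface = T_in − Q·ΣR_partial = 65.9 °C − (7.452)(2.600) = 46.5 °C

T = 46.5 °C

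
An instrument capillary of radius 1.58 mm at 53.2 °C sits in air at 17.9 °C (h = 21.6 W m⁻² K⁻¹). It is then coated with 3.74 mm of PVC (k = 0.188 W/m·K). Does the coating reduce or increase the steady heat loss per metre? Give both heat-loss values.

increases: 7.57 → 14.6 W/m

Critical radius for a cylinder: r_cr = k/h = 0.00870 m = 0.870 cm.
Outer radius after coating: r₂ = 0.00158 + 0.00374 = 0.00532 m.
Since r₁ < r_cr and r₂ ≤ r_cr, the coating moves toward the maximum at r_cr — heat loss rises.
Bare: R = 1/(2πr₁h) = 4.663 m·K/W; Q = 35.3/4.663 = 7.57 W/m.
Coated: R = R_cond + R_conv = 2.413 m·K/W; Q = 35.3/2.413 = 14.6 W/m.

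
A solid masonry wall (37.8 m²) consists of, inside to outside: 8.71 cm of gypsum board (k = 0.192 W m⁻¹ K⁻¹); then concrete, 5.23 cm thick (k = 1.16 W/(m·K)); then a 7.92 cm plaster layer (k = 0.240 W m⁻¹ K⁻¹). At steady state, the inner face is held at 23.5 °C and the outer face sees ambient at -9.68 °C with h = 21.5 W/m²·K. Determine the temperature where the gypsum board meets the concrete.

Treat each layer as a resistance in series:
  R_gypsum board = L/(kA) = 0.0871/(0.192·37.8) = 0.01200 K/W
  R_concrete = L/(kA) = 0.0523/(1.16·37.8) = 0.001193 K/W
  R_plaster = L/(kA) = 0.0792/(0.240·37.8) = 0.008730 K/W
  R_conv,out = 1/(hA) = 1/(21.5·37.8) = 0.001230 K/W
ΣR = 0.01200 + 0.001193 + 0.008730 + 0.001230 = 0.02315 K/W
Q = ΔT/ΣR = (23.5 °C − -9.68 °C)/0.02315 = 1433 W
From the inner boundary to the gypsum board/concrete interface, ΣR_partial = 0.01200 K/W.
T_interface = T_in − Q·ΣR_partial = 23.5 °C − (1433)(0.01200) = 6.30 °C

T = 6.30 °C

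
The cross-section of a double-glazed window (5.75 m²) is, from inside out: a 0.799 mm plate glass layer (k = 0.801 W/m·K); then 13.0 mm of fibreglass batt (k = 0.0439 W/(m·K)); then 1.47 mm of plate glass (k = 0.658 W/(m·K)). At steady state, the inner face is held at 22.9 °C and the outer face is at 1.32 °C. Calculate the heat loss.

Q = 415 W

Series thermal resistances, inner to outer:
  R_plate glass = L/(kA) = 7.99×10^-4/(0.801·5.75) = 1.735×10^-4 K/W
  R_fibreglass batt = L/(kA) = 0.0130/(0.0439·5.75) = 0.05150 K/W
  R_plate glass = L/(kA) = 0.00147/(0.658·5.75) = 3.885×10^-4 K/W
ΣR = 1.735×10^-4 + 0.05150 + 3.885×10^-4 = 0.05206 K/W
Q = ΔT/ΣR = (22.9 °C − 1.32 °C)/0.05206 = 415 W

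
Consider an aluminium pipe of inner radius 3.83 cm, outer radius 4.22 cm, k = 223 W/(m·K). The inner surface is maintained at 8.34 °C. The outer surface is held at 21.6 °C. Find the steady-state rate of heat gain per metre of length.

Q' = 2πk·ΔT/ln(r₂/r₁) = 2π × 223 × 13.26 / ln(0.0422/0.0383) = 1.92×10^5 W/m

Q' = 1.92×10^5 W/m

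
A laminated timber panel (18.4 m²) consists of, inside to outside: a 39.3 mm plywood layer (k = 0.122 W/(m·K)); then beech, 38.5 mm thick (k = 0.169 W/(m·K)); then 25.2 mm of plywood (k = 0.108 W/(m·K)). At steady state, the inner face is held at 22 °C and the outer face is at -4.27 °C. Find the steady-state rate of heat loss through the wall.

Resistance network (inner→outer):
  R_plywood = L/(kA) = 0.0393/(0.122·18.4) = 0.01751 K/W
  R_beech = L/(kA) = 0.0385/(0.169·18.4) = 0.01238 K/W
  R_plywood = L/(kA) = 0.0252/(0.108·18.4) = 0.01268 K/W
ΣR = 0.01751 + 0.01238 + 0.01268 = 0.04257 K/W
Q = ΔT/ΣR = (22 °C − -4.27 °C)/0.04257 = 617 W

Q = 617 W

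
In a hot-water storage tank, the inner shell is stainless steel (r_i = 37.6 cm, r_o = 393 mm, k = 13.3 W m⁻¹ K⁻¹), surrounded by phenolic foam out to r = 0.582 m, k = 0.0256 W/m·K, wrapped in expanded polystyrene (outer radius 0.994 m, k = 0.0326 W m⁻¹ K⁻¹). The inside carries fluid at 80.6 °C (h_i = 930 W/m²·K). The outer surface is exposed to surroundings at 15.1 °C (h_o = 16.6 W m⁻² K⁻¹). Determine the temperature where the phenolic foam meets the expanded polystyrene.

T = 41.6 °C

Treat each layer as a resistance in series:
  R_conv,in = 1/(4πr²h) = 1/(4π·0.376²·930) = 6.052×10^-4 K/W
  R_stainless steel = (1/0.376 − 1/0.393)/(4πk) = 0.1150/(4π·13.3) = 6.883×10^-4 K/W
  R_phenolic foam = (1/0.393 − 1/0.582)/(4πk) = 0.8263/(4π·0.0256) = 2.569 K/W
  R_expanded polystyrene = (1/0.582 − 1/0.994)/(4πk) = 0.7122/(4π·0.0326) = 1.738 K/W
  R_conv,out = 1/(4πr²h) = 1/(4π·0.994²·16.6) = 0.004852 K/W
ΣR = 6.052×10^-4 + 6.883×10^-4 + 2.569 + 1.738 + 0.004852 = 4.313 K/W
Q = ΔT/ΣR = (80.6 °C − 15.1 °C)/4.313 = 15.19 W
From the inner boundary to the phenolic foam/expanded polystyrene interface, ΣR_partial = 2.570 K/W.
T_interface = T_in − Q·ΣR_partial = 80.6 °C − (15.19)(2.570) = 41.6 °C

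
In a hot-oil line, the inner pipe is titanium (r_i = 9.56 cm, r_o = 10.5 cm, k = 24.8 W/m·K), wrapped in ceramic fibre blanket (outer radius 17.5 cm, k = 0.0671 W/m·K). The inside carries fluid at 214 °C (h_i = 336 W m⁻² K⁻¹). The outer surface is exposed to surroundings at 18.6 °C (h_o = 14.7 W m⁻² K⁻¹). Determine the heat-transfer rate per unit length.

Q' = 153 W/m

Resistance network (inner→outer):
  R'_conv,in = 1/(2πr h) = 1/(2π·0.0956·336) = 0.004955 m·K/W
  R'_titanium = ln(0.105/0.0956)/(2πk) = 0.09379/(2π·24.8) = 6.019×10^-4 m·K/W
  R'_ceramic fibre blanket = ln(0.175/0.105)/(2πk) = 0.5108/(2π·0.0671) = 1.212 m·K/W
  R'_conv,out = 1/(2πr h) = 1/(2π·0.175·14.7) = 0.06187 m·K/W
ΣR = 0.004955 + 6.019×10^-4 + 1.212 + 0.06187 = 1.279 m·K/W
Q' = ΔT/ΣR = (214 °C − 18.6 °C)/1.279 = 153 W/m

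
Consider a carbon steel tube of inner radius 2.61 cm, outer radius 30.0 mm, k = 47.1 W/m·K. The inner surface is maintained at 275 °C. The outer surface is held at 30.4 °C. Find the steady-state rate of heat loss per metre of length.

Q' = 2πk·ΔT/ln(r₂/r₁) = 2π × 47.1 × 244.6 / ln(0.0300/0.0261) = 5.20×10^5 W/m

Q' = 5.20×10^5 W/m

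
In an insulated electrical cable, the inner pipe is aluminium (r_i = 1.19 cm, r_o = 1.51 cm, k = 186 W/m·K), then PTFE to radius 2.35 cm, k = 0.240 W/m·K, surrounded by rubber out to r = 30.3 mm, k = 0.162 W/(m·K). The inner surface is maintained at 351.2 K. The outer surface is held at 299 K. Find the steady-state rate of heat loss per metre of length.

Treat each layer as a resistance in series:
  R'_aluminium = ln(0.0151/0.0119)/(2πk) = 0.2382/(2π·186) = 2.038×10^-4 m·K/W
  R'_PTFE = ln(0.0235/0.0151)/(2πk) = 0.4423/(2π·0.240) = 0.2933 m·K/W
  R'_rubber = ln(0.0303/0.0235)/(2πk) = 0.2541/(2π·0.162) = 0.2497 m·K/W
ΣR = 2.038×10^-4 + 0.2933 + 0.2497 = 0.5432 m·K/W
Q' = ΔT/ΣR = (351.2 K − 299 K)/0.5432 = 96.1 W/m

Q' = 96.1 W/m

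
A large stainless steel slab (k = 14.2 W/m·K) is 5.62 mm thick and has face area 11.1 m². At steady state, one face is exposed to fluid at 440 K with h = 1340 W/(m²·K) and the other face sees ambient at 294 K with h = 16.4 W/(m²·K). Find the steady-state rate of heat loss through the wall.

Treat each layer as a resistance in series:
  R_conv,in = 1/(hA) = 1/(1340·11.1) = 6.723×10^-5 K/W
  R_stainless steel = L/(kA) = 0.00562/(14.2·11.1) = 3.566×10^-5 K/W
  R_conv,out = 1/(hA) = 1/(16.4·11.1) = 0.005493 K/W
ΣR = 6.723×10^-5 + 3.566×10^-5 + 0.005493 = 0.005596 K/W
Q = ΔT/ΣR = (440 K − 294 K)/0.005596 = 26100 W

Q = 26100 W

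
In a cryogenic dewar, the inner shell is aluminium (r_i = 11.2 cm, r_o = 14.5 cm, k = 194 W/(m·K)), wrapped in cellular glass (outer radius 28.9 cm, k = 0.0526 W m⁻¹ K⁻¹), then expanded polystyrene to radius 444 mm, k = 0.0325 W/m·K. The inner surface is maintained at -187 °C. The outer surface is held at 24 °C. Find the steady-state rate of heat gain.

Treat each layer as a resistance in series:
  R_aluminium = (1/0.112 − 1/0.145)/(4πk) = 2.032/(4π·194) = 8.335×10^-4 K/W
  R_cellular glass = (1/0.145 − 1/0.289)/(4πk) = 3.436/(4π·0.0526) = 5.199 K/W
  R_expanded polystyrene = (1/0.289 − 1/0.444)/(4πk) = 1.208/(4π·0.0325) = 2.958 K/W
ΣR = 8.335×10^-4 + 5.199 + 2.958 = 8.158 K/W
Q = ΔT/ΣR = (-187 °C − 24 °C)/8.158 = -25.9 W
(Negative Q ⇒ heat flows inward; heat gain = 25.9 W.)

Q = 25.9 W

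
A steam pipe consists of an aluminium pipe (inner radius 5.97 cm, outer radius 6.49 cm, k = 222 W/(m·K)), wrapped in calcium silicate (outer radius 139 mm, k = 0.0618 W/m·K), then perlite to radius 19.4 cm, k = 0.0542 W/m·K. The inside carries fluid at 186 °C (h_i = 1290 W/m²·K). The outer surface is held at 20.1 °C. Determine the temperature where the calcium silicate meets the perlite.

T = 75.3 °C

Resistance network (inner→outer):
  R'_conv,in = 1/(2πr h) = 1/(2π·0.0597·1290) = 0.002067 m·K/W
  R'_aluminium = ln(0.0649/0.0597)/(2πk) = 0.08352/(2π·222) = 5.987×10^-5 m·K/W
  R'_calcium silicate = ln(0.139/0.0649)/(2πk) = 0.7616/(2π·0.0618) = 1.961 m·K/W
  R'_perlite = ln(0.194/0.139)/(2πk) = 0.3334/(2π·0.0542) = 0.9790 m·K/W
ΣR = 0.002067 + 5.987×10^-5 + 1.961 + 0.9790 = 2.942 m·K/W
Q' = ΔT/ΣR = (186 °C − 20.1 °C)/2.942 = 56.39 W/m
From the inner boundary to the calcium silicate/perlite interface, ΣR_partial = 1.963 m·K/W.
T_interface = T_in − Q'·ΣR_partial = 186 °C − (56.39)(1.963) = 75.3 °C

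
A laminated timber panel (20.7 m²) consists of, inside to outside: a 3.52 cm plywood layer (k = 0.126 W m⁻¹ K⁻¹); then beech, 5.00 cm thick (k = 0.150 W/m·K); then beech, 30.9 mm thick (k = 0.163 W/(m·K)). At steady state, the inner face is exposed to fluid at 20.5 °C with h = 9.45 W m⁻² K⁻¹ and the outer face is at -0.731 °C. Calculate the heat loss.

Q = 484 W

Treat each layer as a resistance in series:
  R_conv,in = 1/(hA) = 1/(9.45·20.7) = 0.005112 K/W
  R_plywood = L/(kA) = 0.0352/(0.126·20.7) = 0.01350 K/W
  R_beech = L/(kA) = 0.0500/(0.150·20.7) = 0.01610 K/W
  R_beech = L/(kA) = 0.0309/(0.163·20.7) = 0.009158 K/W
ΣR = 0.005112 + 0.01350 + 0.01610 + 0.009158 = 0.04387 K/W
Q = ΔT/ΣR = (20.5 °C − -0.731 °C)/0.04387 = 484 W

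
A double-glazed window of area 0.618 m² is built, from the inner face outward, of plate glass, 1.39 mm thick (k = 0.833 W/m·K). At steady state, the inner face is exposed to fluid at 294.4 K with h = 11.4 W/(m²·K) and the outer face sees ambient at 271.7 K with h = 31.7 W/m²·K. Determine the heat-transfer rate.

Treat each layer as a resistance in series:
  R_conv,in = 1/(hA) = 1/(11.4·0.618) = 0.1419 K/W
  R_plate glass = L/(kA) = 0.00139/(0.833·0.618) = 0.002700 K/W
  R_conv,out = 1/(hA) = 1/(31.7·0.618) = 0.05104 K/W
ΣR = 0.1419 + 0.002700 + 0.05104 = 0.1956 K/W
Q = ΔT/ΣR = (294.4 K − 271.7 K)/0.1956 = 116 W

Q = 116 W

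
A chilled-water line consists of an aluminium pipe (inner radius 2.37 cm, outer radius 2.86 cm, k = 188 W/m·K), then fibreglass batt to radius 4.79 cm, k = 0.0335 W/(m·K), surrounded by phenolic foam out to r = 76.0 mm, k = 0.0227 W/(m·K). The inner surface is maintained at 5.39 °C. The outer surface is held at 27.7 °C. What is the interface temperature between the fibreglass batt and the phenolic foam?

Series thermal resistances, inner to outer:
  R'_aluminium = ln(0.0286/0.0237)/(2πk) = 0.1879/(2π·188) = 1.591×10^-4 m·K/W
  R'_fibreglass batt = ln(0.0479/0.0286)/(2πk) = 0.5157/(2π·0.0335) = 2.450 m·K/W
  R'_phenolic foam = ln(0.0760/0.0479)/(2πk) = 0.4616/(2π·0.0227) = 3.237 m·K/W
ΣR = 1.591×10^-4 + 2.450 + 3.237 = 5.687 m·K/W
Q' = ΔT/ΣR = (5.39 °C − 27.7 °C)/5.687 = -3.923 W/m
From the inner boundary to the fibreglass batt/phenolic foam interface, ΣR_partial = 2.450 m·K/W.
T_interface = T_in − Q'·ΣR_partial = 5.39 °C − (-3.923)(2.450) = 15.0 °C

T = 15.0 °C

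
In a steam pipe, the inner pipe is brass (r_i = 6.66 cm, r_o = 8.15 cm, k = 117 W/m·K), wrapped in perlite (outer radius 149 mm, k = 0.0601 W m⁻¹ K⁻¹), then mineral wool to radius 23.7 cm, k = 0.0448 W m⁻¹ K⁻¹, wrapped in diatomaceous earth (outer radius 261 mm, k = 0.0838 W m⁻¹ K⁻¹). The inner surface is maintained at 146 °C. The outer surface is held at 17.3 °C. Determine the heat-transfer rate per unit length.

Treat each layer as a resistance in series:
  R'_brass = ln(0.0815/0.0666)/(2πk) = 0.2019/(2π·117) = 2.746×10^-4 m·K/W
  R'_perlite = ln(0.149/0.0815)/(2πk) = 0.6033/(2π·0.0601) = 1.598 m·K/W
  R'_mineral wool = ln(0.237/0.149)/(2πk) = 0.4641/(2π·0.0448) = 1.649 m·K/W
  R'_diatomaceous earth = ln(0.261/0.237)/(2πk) = 0.09646/(2π·0.0838) = 0.1832 m·K/W
ΣR = 2.746×10^-4 + 1.598 + 1.649 + 0.1832 = 3.430 m·K/W
Q' = ΔT/ΣR = (146 °C − 17.3 °C)/3.430 = 37.5 W/m

Q' = 37.5 W/m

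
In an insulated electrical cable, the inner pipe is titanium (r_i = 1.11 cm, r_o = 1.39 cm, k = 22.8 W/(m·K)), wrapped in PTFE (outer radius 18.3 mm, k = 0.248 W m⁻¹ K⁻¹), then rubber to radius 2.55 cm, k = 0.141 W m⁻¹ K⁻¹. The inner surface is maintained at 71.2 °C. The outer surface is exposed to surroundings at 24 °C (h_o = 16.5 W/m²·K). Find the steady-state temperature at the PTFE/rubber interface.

Treat each layer as a resistance in series:
  R'_titanium = ln(0.0139/0.0111)/(2πk) = 0.2249/(2π·22.8) = 0.001570 m·K/W
  R'_PTFE = ln(0.0183/0.0139)/(2πk) = 0.2750/(2π·0.248) = 0.1765 m·K/W
  R'_rubber = ln(0.0255/0.0183)/(2πk) = 0.3318/(2π·0.141) = 0.3745 m·K/W
  R'_conv,out = 1/(2πr h) = 1/(2π·0.0255·16.5) = 0.3783 m·K/W
ΣR = 0.001570 + 0.1765 + 0.3745 + 0.3783 = 0.9309 m·K/W
Q' = ΔT/ΣR = (71.2 °C − 24 °C)/0.9309 = 50.70 W/m
From the inner boundary to the PTFE/rubber interface, ΣR_partial = 0.1781 m·K/W.
T_interface = T_in − Q'·ΣR_partial = 71.2 °C − (50.70)(0.1781) = 62.2 °C

T = 62.2 °C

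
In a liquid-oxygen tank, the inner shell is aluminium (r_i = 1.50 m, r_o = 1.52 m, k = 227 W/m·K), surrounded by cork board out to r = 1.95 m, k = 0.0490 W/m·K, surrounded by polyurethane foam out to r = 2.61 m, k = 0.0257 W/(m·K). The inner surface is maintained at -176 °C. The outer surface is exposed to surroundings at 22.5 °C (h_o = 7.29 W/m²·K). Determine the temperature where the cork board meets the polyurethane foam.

T = -103 °C

Resistance network (inner→outer):
  R_aluminium = (1/1.50 − 1/1.52)/(4πk) = 0.008772/(4π·227) = 3.075×10^-6 K/W
  R_cork board = (1/1.52 − 1/1.95)/(4πk) = 0.1451/(4π·0.0490) = 0.2356 K/W
  R_polyurethane foam = (1/1.95 − 1/2.61)/(4πk) = 0.1297/(4π·0.0257) = 0.4015 K/W
  R_conv,out = 1/(4πr²h) = 1/(4π·2.61²·7.29) = 0.001602 K/W
ΣR = 3.075×10^-6 + 0.2356 + 0.4015 + 0.001602 = 0.6387 K/W
Q = ΔT/ΣR = (-176 °C − 22.5 °C)/0.6387 = -310.8 W
From the inner boundary to the cork board/polyurethane foam interface, ΣR_partial = 0.2356 K/W.
T_interface = T_in − Q·ΣR_partial = -176 °C − (-310.8)(0.2356) = -103 °C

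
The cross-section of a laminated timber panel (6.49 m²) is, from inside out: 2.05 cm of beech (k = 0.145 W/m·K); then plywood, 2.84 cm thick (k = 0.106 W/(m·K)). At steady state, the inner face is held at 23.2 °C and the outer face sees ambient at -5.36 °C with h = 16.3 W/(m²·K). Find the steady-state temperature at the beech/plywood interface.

Resistance network (inner→outer):
  R_beech = L/(kA) = 0.0205/(0.145·6.49) = 0.02178 K/W
  R_plywood = L/(kA) = 0.0284/(0.106·6.49) = 0.04128 K/W
  R_conv,out = 1/(hA) = 1/(16.3·6.49) = 0.009453 K/W
ΣR = 0.02178 + 0.04128 + 0.009453 = 0.07251 K/W
Q = ΔT/ΣR = (23.2 °C − -5.36 °C)/0.07251 = 393.9 W
From the inner boundary to the beech/plywood interface, ΣR_partial = 0.02178 K/W.
T_interface = T_in − Q·ΣR_partial = 23.2 °C − (393.9)(0.02178) = 14.6 °C

T = 14.6 °C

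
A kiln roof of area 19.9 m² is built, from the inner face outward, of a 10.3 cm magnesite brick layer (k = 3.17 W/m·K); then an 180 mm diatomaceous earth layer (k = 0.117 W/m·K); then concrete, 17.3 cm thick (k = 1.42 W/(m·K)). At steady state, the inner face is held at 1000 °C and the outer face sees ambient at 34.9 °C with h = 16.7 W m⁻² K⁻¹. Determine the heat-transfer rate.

Q = 11000 W

Series thermal resistances, inner to outer:
  R_magnesite brick = L/(kA) = 0.103/(3.17·19.9) = 0.001633 K/W
  R_diatomaceous earth = L/(kA) = 0.180/(0.117·19.9) = 0.07731 K/W
  R_concrete = L/(kA) = 0.173/(1.42·19.9) = 0.006122 K/W
  R_conv,out = 1/(hA) = 1/(16.7·19.9) = 0.003009 K/W
ΣR = 0.001633 + 0.07731 + 0.006122 + 0.003009 = 0.08807 K/W
Q = ΔT/ΣR = (1000 °C − 34.9 °C)/0.08807 = 11000 W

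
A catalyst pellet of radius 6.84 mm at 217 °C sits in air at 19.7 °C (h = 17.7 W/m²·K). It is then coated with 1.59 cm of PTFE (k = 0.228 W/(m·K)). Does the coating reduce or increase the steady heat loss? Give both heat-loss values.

increases: 2.05 → 4.45 W

Critical radius for a sphere: r_cr = 2k/h = 0.0258 m = 2.58 cm.
Outer radius after coating: r₂ = 0.00684 + 0.0159 = 0.02274 m.
Since r₁ < r_cr and r₂ ≤ r_cr, the coating moves toward the maximum at r_cr — heat loss rises.
Bare: R = 1/(4πr₁²h) = 96.10 K/W; Q = 197.3/96.10 = 2.05 W.
Coated: R = R_cond + R_conv = 44.37 K/W; Q = 197.3/44.37 = 4.45 W.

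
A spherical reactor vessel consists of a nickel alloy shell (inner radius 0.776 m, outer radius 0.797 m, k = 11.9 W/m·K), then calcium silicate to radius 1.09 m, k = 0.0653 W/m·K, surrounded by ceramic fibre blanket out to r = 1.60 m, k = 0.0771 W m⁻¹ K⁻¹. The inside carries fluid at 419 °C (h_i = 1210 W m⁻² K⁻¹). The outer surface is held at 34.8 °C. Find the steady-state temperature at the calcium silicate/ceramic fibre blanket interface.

Series thermal resistances, inner to outer:
  R_conv,in = 1/(4πr²h) = 1/(4π·0.776²·1210) = 1.092×10^-4 K/W
  R_nickel alloy = (1/0.776 − 1/0.797)/(4πk) = 0.03395/(4π·11.9) = 2.271×10^-4 K/W
  R_calcium silicate = (1/0.797 − 1/1.09)/(4πk) = 0.3373/(4π·0.0653) = 0.4110 K/W
  R_ceramic fibre blanket = (1/1.09 − 1/1.60)/(4πk) = 0.2924/(4π·0.0771) = 0.3018 K/W
ΣR = 1.092×10^-4 + 2.271×10^-4 + 0.4110 + 0.3018 = 0.7131 K/W
Q = ΔT/ΣR = (419 °C − 34.8 °C)/0.7131 = 538.8 W
From the inner boundary to the calcium silicate/ceramic fibre blanket interface, ΣR_partial = 0.4113 K/W.
T_interface = T_in − Q·ΣR_partial = 419 °C − (538.8)(0.4113) = 197 °C

T = 197 °C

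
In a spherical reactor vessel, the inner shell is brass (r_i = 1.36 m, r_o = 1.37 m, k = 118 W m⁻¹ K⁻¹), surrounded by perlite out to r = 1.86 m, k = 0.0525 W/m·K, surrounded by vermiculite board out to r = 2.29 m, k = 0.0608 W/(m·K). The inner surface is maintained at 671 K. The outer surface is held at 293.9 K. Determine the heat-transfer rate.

Q = 890 W

Series thermal resistances, inner to outer:
  R_brass = (1/1.36 − 1/1.37)/(4πk) = 0.005367/(4π·118) = 3.620×10^-6 K/W
  R_perlite = (1/1.37 − 1/1.86)/(4πk) = 0.1923/(4π·0.0525) = 0.2915 K/W
  R_vermiculite board = (1/1.86 − 1/2.29)/(4πk) = 0.1010/(4π·0.0608) = 0.1321 K/W
ΣR = 3.620×10^-6 + 0.2915 + 0.1321 = 0.4236 K/W
Q = ΔT/ΣR = (671 K − 293.9 K)/0.4236 = 890 W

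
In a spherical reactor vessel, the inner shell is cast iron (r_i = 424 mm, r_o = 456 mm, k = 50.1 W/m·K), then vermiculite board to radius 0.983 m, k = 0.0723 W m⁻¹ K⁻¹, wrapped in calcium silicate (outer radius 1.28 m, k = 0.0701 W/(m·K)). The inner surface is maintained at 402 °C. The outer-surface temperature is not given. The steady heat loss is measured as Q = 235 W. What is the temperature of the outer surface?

Series resistances:
  R_cast iron = (1/0.424 − 1/0.456)/(4πk) = 0.1655/(4π·50.1) = 2.629×10^-4 K/W
  R_vermiculite board = (1/0.456 − 1/0.983)/(4πk) = 1.176/(4π·0.0723) = 1.294 K/W
  R_calcium silicate = (1/0.983 − 1/1.28)/(4πk) = 0.2360/(4π·0.0701) = 0.2680 K/W
ΣR = 1.562 K/W
ΔT = Q·ΣR = 235 × 1.562 = 367.1 K
Heat flows outward, so T_out = T_in − ΔT = 402 − 367.1 = 34.9 °C

T_out = 34.9 °C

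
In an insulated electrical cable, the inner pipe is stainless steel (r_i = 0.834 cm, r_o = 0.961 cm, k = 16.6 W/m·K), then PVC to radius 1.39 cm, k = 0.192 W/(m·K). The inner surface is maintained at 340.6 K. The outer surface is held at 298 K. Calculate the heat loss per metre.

Q' = 139 W/m

Treat each layer as a resistance in series:
  R'_stainless steel = ln(0.00961/0.00834)/(2πk) = 0.1417/(2π·16.6) = 0.001359 m·K/W
  R'_PVC = ln(0.0139/0.00961)/(2πk) = 0.3691/(2π·0.192) = 0.3059 m·K/W
ΣR = 0.001359 + 0.3059 = 0.3073 m·K/W
Q' = ΔT/ΣR = (340.6 K − 298 K)/0.3073 = 139 W/m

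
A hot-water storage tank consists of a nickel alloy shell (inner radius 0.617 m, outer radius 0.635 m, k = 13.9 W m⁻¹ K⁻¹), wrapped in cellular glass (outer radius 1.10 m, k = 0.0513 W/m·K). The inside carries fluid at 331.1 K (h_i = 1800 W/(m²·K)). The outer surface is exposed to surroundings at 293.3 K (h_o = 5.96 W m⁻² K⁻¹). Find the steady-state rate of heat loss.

Q = 36.2 W

Series thermal resistances, inner to outer:
  R_conv,in = 1/(4πr²h) = 1/(4π·0.617²·1800) = 1.161×10^-4 K/W
  R_nickel alloy = (1/0.617 − 1/0.635)/(4πk) = 0.04594/(4π·13.9) = 2.630×10^-4 K/W
  R_cellular glass = (1/0.635 − 1/1.10)/(4πk) = 0.6657/(4π·0.0513) = 1.033 K/W
  R_conv,out = 1/(4πr²h) = 1/(4π·1.10²·5.96) = 0.01103 K/W
ΣR = 1.161×10^-4 + 2.630×10^-4 + 1.033 + 0.01103 = 1.044 K/W
Q = ΔT/ΣR = (331.1 K − 293.3 K)/1.044 = 36.2 W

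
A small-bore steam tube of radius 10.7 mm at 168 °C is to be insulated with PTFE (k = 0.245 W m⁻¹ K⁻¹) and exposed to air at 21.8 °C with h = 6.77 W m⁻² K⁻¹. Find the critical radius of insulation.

For a cylinder, r_cr = k_ins/h = 0.245/6.77 = 0.0362 m = 3.62 cm

r_cr = 3.62 cm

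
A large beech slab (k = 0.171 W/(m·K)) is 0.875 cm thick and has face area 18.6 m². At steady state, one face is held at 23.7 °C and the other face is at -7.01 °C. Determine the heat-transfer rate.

Q = 11200 W

Q = kA·ΔT/L = 0.171 × 18.6 × |23.7 °C − -7.01 °C| / 0.00875 = 11200 W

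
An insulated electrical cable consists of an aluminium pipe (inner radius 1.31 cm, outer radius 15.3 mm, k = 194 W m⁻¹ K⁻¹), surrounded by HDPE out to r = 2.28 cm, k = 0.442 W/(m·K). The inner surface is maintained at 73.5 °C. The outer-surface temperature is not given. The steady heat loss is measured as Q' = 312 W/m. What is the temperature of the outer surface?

Sum the resistances:
  R'_aluminium = ln(0.0153/0.0131)/(2πk) = 0.1552/(2π·194) = 1.274×10^-4 m·K/W
  R'_HDPE = ln(0.0228/0.0153)/(2πk) = 0.3989/(2π·0.442) = 0.1436 m·K/W
ΣR = 0.1438 m·K/W
ΔT = Q'·ΣR = 312 × 0.1438 = 44.87 K
Heat flows outward, so T_out = T_in − ΔT = 73.5 − 44.87 = 28.6 °C

T_out = 28.6 °C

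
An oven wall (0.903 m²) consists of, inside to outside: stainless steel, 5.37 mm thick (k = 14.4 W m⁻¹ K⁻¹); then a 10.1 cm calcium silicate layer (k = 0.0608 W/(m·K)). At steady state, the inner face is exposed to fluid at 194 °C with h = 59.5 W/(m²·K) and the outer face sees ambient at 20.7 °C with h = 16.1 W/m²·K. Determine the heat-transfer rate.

Resistance network (inner→outer):
  R_conv,in = 1/(hA) = 1/(59.5·0.903) = 0.01861 K/W
  R_stainless steel = L/(kA) = 0.00537/(14.4·0.903) = 4.130×10^-4 K/W
  R_calcium silicate = L/(kA) = 0.101/(0.0608·0.903) = 1.840 K/W
  R_conv,out = 1/(hA) = 1/(16.1·0.903) = 0.06878 K/W
ΣR = 0.01861 + 4.130×10^-4 + 1.840 + 0.06878 = 1.928 K/W
Q = ΔT/ΣR = (194 °C − 20.7 °C)/1.928 = 89.9 W

Q = 89.9 W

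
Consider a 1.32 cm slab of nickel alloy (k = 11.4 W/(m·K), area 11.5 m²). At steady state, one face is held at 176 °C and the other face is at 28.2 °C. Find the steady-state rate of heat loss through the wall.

Q = kA·ΔT/L = 11.4 × 11.5 × |176 °C − 28.2 °C| / 0.0132 = 1.47×10^6 W

Q = 1.47×10^6 W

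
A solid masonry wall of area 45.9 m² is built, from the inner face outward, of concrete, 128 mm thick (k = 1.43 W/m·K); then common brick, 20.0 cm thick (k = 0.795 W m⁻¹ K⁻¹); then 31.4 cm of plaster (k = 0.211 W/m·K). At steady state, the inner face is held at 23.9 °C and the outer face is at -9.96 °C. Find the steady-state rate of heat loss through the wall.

Treat each layer as a resistance in series:
  R_concrete = L/(kA) = 0.128/(1.43·45.9) = 0.001950 K/W
  R_common brick = L/(kA) = 0.200/(0.795·45.9) = 0.005481 K/W
  R_plaster = L/(kA) = 0.314/(0.211·45.9) = 0.03242 K/W
ΣR = 0.001950 + 0.005481 + 0.03242 = 0.03985 K/W
Q = ΔT/ΣR = (23.9 °C − -9.96 °C)/0.03985 = 850 W

Q = 850 W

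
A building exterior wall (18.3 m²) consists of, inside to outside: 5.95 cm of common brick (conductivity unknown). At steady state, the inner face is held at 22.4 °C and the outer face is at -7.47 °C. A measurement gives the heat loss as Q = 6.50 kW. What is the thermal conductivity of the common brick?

k = 0.708 W/m·K

ΣR = ΔT/Q = |22.4 − -7.47|/6500 = 0.004595 K/W
L/(kA) = 0.004595 ⇒ k = 0.0595/(0.004595·18.3) = 0.708 W/m·K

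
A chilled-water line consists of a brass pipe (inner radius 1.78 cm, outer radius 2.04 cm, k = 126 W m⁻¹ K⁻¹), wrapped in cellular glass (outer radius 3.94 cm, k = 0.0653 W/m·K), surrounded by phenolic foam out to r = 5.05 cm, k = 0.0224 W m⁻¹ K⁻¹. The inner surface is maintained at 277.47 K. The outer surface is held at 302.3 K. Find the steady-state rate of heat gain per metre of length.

Treat each layer as a resistance in series:
  R'_brass = ln(0.0204/0.0178)/(2πk) = 0.1363/(2π·126) = 1.722×10^-4 m·K/W
  R'_cellular glass = ln(0.0394/0.0204)/(2πk) = 0.6582/(2π·0.0653) = 1.604 m·K/W
  R'_phenolic foam = ln(0.0505/0.0394)/(2πk) = 0.2482/(2π·0.0224) = 1.764 m·K/W
ΣR = 1.722×10^-4 + 1.604 + 1.764 = 3.368 m·K/W
Q' = ΔT/ΣR = (277.47 K − 302.3 K)/3.368 = -7.37 W/m
(Negative Q' ⇒ heat flows inward; heat gain = 7.37 W/m.)

Q' = 7.37 W/m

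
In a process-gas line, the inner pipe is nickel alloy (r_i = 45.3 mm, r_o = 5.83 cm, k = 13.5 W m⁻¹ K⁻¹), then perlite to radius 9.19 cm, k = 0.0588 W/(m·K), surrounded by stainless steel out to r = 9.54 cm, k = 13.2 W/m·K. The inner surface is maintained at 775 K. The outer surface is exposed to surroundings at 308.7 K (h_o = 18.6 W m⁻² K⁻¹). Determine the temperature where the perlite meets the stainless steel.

Treat each layer as a resistance in series:
  R'_nickel alloy = ln(0.0583/0.0453)/(2πk) = 0.2523/(2π·13.5) = 0.002974 m·K/W
  R'_perlite = ln(0.0919/0.0583)/(2πk) = 0.4551/(2π·0.0588) = 1.232 m·K/W
  R'_stainless steel = ln(0.0954/0.0919)/(2πk) = 0.03738/(2π·13.2) = 4.507×10^-4 m·K/W
  R'_conv,out = 1/(2πr h) = 1/(2π·0.0954·18.6) = 0.08969 m·K/W
ΣR = 0.002974 + 1.232 + 4.507×10^-4 + 0.08969 = 1.325 m·K/W
Q' = ΔT/ΣR = (775 K − 308.7 K)/1.325 = 351.9 W/m
From the inner boundary to the perlite/stainless steel interface, ΣR_partial = 1.235 m·K/W.
T_interface = T_in − Q'·ΣR_partial = 775 K − (351.9)(1.235) = 340.4 K

T = 340.4 K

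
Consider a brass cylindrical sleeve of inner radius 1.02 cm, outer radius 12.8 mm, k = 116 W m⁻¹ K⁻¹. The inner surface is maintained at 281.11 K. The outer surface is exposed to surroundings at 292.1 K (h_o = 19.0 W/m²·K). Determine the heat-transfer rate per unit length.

Q' = 16.8 W/m

Treat each layer as a resistance in series:
  R'_brass = ln(0.0128/0.0102)/(2πk) = 0.2271/(2π·116) = 3.115×10^-4 m·K/W
  R'_conv,out = 1/(2πr h) = 1/(2π·0.0128·19.0) = 0.6544 m·K/W
ΣR = 3.115×10^-4 + 0.6544 = 0.6547 m·K/W
Q' = ΔT/ΣR = (281.11 K − 292.1 K)/0.6547 = -16.8 W/m
(Negative Q' ⇒ heat flows inward; heat gain = 16.8 W/m.)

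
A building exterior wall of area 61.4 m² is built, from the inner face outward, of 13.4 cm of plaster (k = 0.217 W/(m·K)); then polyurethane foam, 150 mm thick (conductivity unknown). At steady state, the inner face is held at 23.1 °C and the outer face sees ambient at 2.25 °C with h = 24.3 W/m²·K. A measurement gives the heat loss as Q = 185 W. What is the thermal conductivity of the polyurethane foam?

ΣR = ΔT/Q = |23.1 − 2.25|/185 = 0.1127 K/W
Known resistances:
  R_plaster = L/(kA) = 0.134/(0.217·61.4) = 0.01006 K/W
  R_conv,out = 1/(hA) = 1/(24.3·61.4) = 6.702×10^-4 K/W
R_polyurethane foam = ΣR − ΣR_known = 0.1127 − 0.01073 = 0.1020 K/W
L/(kA) = 0.1020 ⇒ k = 0.150/(0.1020·61.4) = 0.0240 W/m·K

k = 0.0240 W/m·K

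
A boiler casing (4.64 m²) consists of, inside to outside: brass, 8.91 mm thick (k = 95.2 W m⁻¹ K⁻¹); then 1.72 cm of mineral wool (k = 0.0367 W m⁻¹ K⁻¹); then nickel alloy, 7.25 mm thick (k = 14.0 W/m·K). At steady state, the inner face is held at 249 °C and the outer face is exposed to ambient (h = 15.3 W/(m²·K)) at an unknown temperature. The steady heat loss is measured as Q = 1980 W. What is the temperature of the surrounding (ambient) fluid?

T_out = 20.9 °C

Series resistances:
  R_brass = L/(kA) = 0.00891/(95.2·4.64) = 2.017×10^-5 K/W
  R_mineral wool = L/(kA) = 0.0172/(0.0367·4.64) = 0.1010 K/W
  R_nickel alloy = L/(kA) = 0.00725/(14.0·4.64) = 1.116×10^-4 K/W
  R_conv,out = 1/(hA) = 1/(15.3·4.64) = 0.01409 K/W
ΣR = 0.1152 K/W
ΔT = Q·ΣR = 1980 × 0.1152 = 228.1 K
Heat flows outward, so T_out = T_in − ΔT = 249 − 228.1 = 20.9 °C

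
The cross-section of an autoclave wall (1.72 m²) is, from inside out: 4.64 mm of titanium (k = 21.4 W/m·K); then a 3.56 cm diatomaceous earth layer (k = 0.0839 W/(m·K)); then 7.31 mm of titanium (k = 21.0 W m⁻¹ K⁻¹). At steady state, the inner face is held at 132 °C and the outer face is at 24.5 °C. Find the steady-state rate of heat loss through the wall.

Series thermal resistances, inner to outer:
  R_titanium = L/(kA) = 0.00464/(21.4·1.72) = 1.261×10^-4 K/W
  R_diatomaceous earth = L/(kA) = 0.0356/(0.0839·1.72) = 0.2467 K/W
  R_titanium = L/(kA) = 0.00731/(21.0·1.72) = 2.024×10^-4 K/W
ΣR = 1.261×10^-4 + 0.2467 + 2.024×10^-4 = 0.2470 K/W
Q = ΔT/ΣR = (132 °C − 24.5 °C)/0.2470 = 435 W

Q = 435 W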